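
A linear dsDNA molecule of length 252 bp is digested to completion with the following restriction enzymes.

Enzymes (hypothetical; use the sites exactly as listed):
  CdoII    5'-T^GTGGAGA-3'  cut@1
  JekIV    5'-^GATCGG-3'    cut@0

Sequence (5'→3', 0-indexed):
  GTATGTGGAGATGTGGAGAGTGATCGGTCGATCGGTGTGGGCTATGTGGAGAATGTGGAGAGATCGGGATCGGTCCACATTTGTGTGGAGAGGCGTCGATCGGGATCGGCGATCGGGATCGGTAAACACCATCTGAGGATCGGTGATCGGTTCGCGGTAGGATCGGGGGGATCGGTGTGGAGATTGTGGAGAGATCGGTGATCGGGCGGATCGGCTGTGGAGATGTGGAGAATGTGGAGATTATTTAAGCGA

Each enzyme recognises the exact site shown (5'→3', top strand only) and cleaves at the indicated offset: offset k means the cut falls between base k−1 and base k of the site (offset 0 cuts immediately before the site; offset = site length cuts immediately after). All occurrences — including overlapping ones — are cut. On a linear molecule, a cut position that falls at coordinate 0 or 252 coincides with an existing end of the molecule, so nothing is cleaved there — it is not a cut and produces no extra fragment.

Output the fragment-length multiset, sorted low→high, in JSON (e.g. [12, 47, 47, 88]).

Scan for sites:
  CdoII (TGTGGAGA, off=1): starts [3, 11, 44, 53, 83, 175, 184, 215, 223, 232] → cuts [4, 12, 45, 54, 84, 176, 185, 216, 224, 233]
  JekIV (GATCGG, off=0): starts [21, 29, 61, 67, 97, 103, 110, 116, 137, 144, 160, 169, 192, 199, 208] → cuts [21, 29, 61, 67, 97, 103, 110, 116, 137, 144, 160, 169, 192, 199, 208]

All cut coordinates (distinct, sorted): [4, 12, 21, 29, 45, 54, 61, 67, 84, 97, 103, 110, 116, 137, 144, 160, 169, 176, 185, 192, 199, 208, 216, 224, 233]

Fragments:
  [0,4): 4 bp
  [4,12): 8 bp
  [12,21): 9 bp
  [21,29): 8 bp
  [29,45): 16 bp
  [45,54): 9 bp
  [54,61): 7 bp
  [61,67): 6 bp
  [67,84): 17 bp
  [84,97): 13 bp
  [97,103): 6 bp
  [103,110): 7 bp
  [110,116): 6 bp
  [116,137): 21 bp
  [137,144): 7 bp
  [144,160): 16 bp
  [160,169): 9 bp
  [169,176): 7 bp
  [176,185): 9 bp
  [185,192): 7 bp
  [192,199): 7 bp
  [199,208): 9 bp
  [208,216): 8 bp
  [216,224): 8 bp
  [224,233): 9 bp
  [233,252): 19 bp

[4,6,6,6,7,7,7,7,7,7,8,8,8,8,9,9,9,9,9,9,13,16,16,17,19,21]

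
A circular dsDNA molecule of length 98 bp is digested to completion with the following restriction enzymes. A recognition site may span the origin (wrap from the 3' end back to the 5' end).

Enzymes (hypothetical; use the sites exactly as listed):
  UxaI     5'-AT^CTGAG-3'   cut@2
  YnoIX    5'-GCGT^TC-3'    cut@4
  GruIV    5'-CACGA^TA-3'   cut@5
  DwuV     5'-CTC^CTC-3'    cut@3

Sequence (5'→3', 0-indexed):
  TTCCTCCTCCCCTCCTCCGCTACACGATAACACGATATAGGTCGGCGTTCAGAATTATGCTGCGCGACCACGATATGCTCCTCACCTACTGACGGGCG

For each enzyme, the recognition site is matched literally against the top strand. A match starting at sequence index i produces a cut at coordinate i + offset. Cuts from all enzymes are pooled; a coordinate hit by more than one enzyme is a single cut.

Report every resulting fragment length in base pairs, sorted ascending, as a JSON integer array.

Scan for sites:
  UxaI (ATCTGAG, off=2): no sites
  YnoIX GCGTTC/4: at [44, 95] ⇒ [1, 48]
  GruIV CACGATA/5: at [22, 30, 68] ⇒ [27, 35, 73]
  DwuV CTCCTC/3: at [3, 11, 77] ⇒ [6, 14, 80]

Pooled cuts: [1, 6, 14, 27, 35, 48, 73, 80]

Fragments:
  1→6: 5 bp
  6→14: 8 bp
  14→27: 13 bp
  27→35: 8 bp
  35→48: 13 bp
  48→73: 25 bp
  73→80: 7 bp
  80→1 (wrap): 98-80+1 = 19 bp

[5,7,8,8,13,13,19,25]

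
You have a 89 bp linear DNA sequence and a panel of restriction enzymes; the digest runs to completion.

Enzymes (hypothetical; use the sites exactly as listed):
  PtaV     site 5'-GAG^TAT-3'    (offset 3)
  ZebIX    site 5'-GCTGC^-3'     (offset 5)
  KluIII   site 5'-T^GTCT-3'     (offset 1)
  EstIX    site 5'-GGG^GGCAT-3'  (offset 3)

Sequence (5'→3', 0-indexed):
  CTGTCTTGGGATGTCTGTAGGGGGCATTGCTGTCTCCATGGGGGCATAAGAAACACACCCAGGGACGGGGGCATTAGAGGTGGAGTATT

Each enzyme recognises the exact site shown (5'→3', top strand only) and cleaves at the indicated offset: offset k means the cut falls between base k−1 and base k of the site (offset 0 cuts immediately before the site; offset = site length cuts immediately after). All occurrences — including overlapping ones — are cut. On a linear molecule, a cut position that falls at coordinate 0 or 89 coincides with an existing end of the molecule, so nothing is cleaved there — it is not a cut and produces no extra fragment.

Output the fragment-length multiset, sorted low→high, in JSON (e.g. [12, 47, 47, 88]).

[2,4,9,10,10,11,16,27]

Per-enzyme occurrences:
  PtaV (GAGTAT, off=3): starts [82] → cuts [85]
  ZebIX (GCTGC, off=5): no sites
  KluIII (TGTCT, off=1): starts [1, 11, 30] → cuts [2, 12, 31]
  EstIX (GGGGGCAT, off=3): starts [19, 39, 66] → cuts [22, 42, 69]

All cut coordinates (distinct, sorted): [2, 12, 22, 31, 42, 69, 85]

Fragments:
  [0,2): 2 bp
  [2,12): 10 bp
  [12,22): 10 bp
  [22,31): 9 bp
  [31,42): 11 bp
  [42,69): 27 bp
  [69,85): 16 bp
  [85,89): 4 bp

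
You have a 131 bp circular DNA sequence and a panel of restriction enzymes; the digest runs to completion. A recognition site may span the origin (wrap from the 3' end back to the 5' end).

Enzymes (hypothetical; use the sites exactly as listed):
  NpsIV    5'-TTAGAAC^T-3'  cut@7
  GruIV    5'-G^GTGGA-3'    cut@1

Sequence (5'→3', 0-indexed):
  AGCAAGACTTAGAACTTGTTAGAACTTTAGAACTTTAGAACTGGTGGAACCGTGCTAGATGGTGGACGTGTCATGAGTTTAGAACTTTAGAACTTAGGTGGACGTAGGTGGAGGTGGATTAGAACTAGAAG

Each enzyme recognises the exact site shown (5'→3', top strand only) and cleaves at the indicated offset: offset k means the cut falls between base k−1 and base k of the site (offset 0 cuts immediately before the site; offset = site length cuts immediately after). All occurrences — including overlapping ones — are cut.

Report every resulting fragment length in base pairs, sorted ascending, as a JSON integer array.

[2,4,6,8,8,8,10,10,12,18,21,24]

Scan for sites:
  NpsIV TTAGAACT/7: at [8, 18, 26, 34, 78, 86, 118] ⇒ [15, 25, 33, 41, 85, 93, 125]
  GruIV GGTGGA/1: at [42, 60, 96, 106, 112] ⇒ [43, 61, 97, 107, 113]

All cut coordinates (distinct, sorted): [15, 25, 33, 41, 43, 61, 85, 93, 97, 107, 113, 125]

Fragment lengths:
  15→25: 10 bp
  25→33: 8 bp
  33→41: 8 bp
  41→43: 2 bp
  43→61: 18 bp
  61→85: 24 bp
  85→93: 8 bp
  93→97: 4 bp
  97→107: 10 bp
  107→113: 6 bp
  113→125: 12 bp
  125→15 (wrap): 131-125+15 = 21 bp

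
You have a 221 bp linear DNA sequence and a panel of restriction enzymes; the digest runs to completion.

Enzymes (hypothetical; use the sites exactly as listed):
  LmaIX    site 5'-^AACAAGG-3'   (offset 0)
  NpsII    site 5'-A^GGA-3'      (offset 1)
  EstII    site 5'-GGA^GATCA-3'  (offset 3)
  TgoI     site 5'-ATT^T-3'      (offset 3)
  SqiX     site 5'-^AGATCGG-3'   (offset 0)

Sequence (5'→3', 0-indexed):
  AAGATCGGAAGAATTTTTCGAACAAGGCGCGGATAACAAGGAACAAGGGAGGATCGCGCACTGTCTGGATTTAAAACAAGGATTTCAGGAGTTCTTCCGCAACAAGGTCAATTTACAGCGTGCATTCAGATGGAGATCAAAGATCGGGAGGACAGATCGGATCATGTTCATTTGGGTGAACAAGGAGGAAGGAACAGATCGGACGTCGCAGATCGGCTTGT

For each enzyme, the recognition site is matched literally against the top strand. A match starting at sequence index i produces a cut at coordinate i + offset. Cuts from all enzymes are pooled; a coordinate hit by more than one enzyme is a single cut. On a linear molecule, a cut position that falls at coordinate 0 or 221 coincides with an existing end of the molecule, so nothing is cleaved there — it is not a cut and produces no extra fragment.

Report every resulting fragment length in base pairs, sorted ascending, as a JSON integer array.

Per-enzyme occurrences:
  LmaIX AACAAGG/0: at [20, 34, 41, 74, 100, 178] ⇒ [20, 34, 41, 74, 100, 178]
  NpsII AGGA/1: at [38, 49, 78, 86, 148, 182, 185, 189] ⇒ [39, 50, 79, 87, 149, 183, 186, 190]
  EstII GGAGATCA/3: at [131] ⇒ [134]
  TgoI ATTT/3: at [12, 68, 81, 110, 169] ⇒ [15, 71, 84, 113, 172]
  SqiX AGATCGG/0: at [1, 140, 153, 195, 209] ⇒ [1, 140, 153, 195, 209]

Pooled cuts: [1, 15, 20, 34, 39, 41, 50, 71, 74, 79, 84, 87, 100, 113, 134, 140, 149, 153, 172, 178, 183, 186, 190, 195, 209]

Fragment lengths:
  [0,1): 1 bp
  [1,15): 14 bp
  [15,20): 5 bp
  [20,34): 14 bp
  [34,39): 5 bp
  [39,41): 2 bp
  [41,50): 9 bp
  [50,71): 21 bp
  [71,74): 3 bp
  [74,79): 5 bp
  [79,84): 5 bp
  [84,87): 3 bp
  [87,100): 13 bp
  [100,113): 13 bp
  [113,134): 21 bp
  [134,140): 6 bp
  [140,149): 9 bp
  [149,153): 4 bp
  [153,172): 19 bp
  [172,178): 6 bp
  [178,183): 5 bp
  [183,186): 3 bp
  [186,190): 4 bp
  [190,195): 5 bp
  [195,209): 14 bp
  [209,221): 12 bp

[1,2,3,3,3,4,4,5,5,5,5,5,5,6,6,9,9,12,13,13,14,14,14,19,21,21]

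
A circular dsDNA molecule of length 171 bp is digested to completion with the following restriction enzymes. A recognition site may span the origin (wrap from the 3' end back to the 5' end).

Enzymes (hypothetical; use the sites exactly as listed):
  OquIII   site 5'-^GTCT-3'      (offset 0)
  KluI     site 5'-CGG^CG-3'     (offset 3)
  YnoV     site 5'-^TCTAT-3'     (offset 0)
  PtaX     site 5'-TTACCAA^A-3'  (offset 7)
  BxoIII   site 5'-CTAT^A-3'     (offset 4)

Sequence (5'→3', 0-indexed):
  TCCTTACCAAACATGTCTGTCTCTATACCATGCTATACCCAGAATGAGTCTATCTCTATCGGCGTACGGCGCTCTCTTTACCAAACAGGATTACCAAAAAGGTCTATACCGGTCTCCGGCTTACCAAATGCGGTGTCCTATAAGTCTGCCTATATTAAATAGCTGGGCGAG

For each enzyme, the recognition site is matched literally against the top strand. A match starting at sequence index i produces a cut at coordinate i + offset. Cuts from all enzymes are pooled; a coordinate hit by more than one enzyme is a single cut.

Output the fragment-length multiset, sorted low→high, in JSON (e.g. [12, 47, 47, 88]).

Site scan:
  OquIII (GTCT, off=0): starts [14, 18, 47, 101, 111, 143] → cuts [14, 18, 47, 101, 111, 143]
  KluI (CGGCG, off=3): starts [59, 66] → cuts [62, 69]
  YnoV (TCTAT, off=0): starts [21, 48, 54, 102] → cuts [21, 48, 54, 102]
  PtaX (TTACCAAA, off=7): starts [3, 77, 90, 120] → cuts [10, 84, 97, 127]
  BxoIII (CTATA, off=4): starts [22, 32, 103, 137, 149] → cuts [26, 36, 107, 141, 153]

All cut coordinates (distinct, sorted): [10, 14, 18, 21, 26, 36, 47, 48, 54, 62, 69, 84, 97, 101, 102, 107, 111, 127, 141, 143, 153]

Fragment lengths:
  10→14: 4 bp
  14→18: 4 bp
  18→21: 3 bp
  21→26: 5 bp
  26→36: 10 bp
  36→47: 11 bp
  47→48: 1 bp
  48→54: 6 bp
  54→62: 8 bp
  62→69: 7 bp
  69→84: 15 bp
  84→97: 13 bp
  97→101: 4 bp
  101→102: 1 bp
  102→107: 5 bp
  107→111: 4 bp
  111→127: 16 bp
  127→141: 14 bp
  141→143: 2 bp
  143→153: 10 bp
  153→10 (wrap): 171-153+10 = 28 bp

[1,1,2,3,4,4,4,4,5,5,6,7,8,10,10,11,13,14,15,16,28]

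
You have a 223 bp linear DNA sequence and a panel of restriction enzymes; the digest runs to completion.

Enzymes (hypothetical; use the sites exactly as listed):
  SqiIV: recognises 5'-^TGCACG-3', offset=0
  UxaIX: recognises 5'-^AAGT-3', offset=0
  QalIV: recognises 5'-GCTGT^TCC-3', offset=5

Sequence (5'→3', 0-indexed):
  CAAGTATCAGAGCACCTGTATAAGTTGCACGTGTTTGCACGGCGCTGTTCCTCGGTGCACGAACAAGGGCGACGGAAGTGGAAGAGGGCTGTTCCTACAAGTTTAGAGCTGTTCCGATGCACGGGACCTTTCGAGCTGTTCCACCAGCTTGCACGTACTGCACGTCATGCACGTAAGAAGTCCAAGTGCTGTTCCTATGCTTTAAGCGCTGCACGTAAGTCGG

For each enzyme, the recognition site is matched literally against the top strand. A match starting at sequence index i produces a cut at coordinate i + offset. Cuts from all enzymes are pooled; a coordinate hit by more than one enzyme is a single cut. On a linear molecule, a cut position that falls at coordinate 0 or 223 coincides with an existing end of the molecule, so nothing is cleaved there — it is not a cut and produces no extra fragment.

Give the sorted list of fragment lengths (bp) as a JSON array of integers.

Site scan:
  SqiIV TGCACG/0: at [25, 35, 55, 117, 149, 158, 167, 209] ⇒ [25, 35, 55, 117, 149, 158, 167, 209]
  UxaIX AAGT/0: at [1, 21, 75, 98, 177, 183, 216] ⇒ [1, 21, 75, 98, 177, 183, 216]
  QalIV GCTGTTCC/5: at [43, 87, 107, 134, 187] ⇒ [48, 92, 112, 139, 192]

Pooled cuts: [1, 21, 25, 35, 48, 55, 75, 92, 98, 112, 117, 139, 149, 158, 167, 177, 183, 192, 209, 216]

Fragment lengths:
  [0,1): 1 bp
  [1,21): 20 bp
  [21,25): 4 bp
  [25,35): 10 bp
  [35,48): 13 bp
  [48,55): 7 bp
  [55,75): 20 bp
  [75,92): 17 bp
  [92,98): 6 bp
  [98,112): 14 bp
  [112,117): 5 bp
  [117,139): 22 bp
  [139,149): 10 bp
  [149,158): 9 bp
  [158,167): 9 bp
  [167,177): 10 bp
  [177,183): 6 bp
  [183,192): 9 bp
  [192,209): 17 bp
  [209,216): 7 bp
  [216,223): 7 bp

[1,4,5,6,6,7,7,7,9,9,9,10,10,10,13,14,17,17,20,20,22]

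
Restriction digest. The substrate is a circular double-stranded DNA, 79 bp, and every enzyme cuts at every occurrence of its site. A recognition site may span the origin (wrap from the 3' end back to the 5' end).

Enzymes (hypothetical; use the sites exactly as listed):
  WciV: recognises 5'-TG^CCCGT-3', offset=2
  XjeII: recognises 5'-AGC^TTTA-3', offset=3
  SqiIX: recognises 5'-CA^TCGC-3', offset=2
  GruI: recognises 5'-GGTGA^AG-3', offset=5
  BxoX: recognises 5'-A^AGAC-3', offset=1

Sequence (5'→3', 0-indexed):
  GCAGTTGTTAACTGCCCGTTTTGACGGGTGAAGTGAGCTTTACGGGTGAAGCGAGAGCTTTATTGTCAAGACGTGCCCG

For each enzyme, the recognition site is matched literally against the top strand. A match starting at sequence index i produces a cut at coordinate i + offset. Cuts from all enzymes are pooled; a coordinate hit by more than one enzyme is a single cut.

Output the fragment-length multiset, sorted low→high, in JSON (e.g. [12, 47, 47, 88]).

[7,9,10,11,17,25]

Scan for sites:
  WciV TGCCCGT/2: at [12] ⇒ [14]
  XjeII AGCTTTA/3: at [35, 55] ⇒ [38, 58]
  SqiIX (CATCGC, off=2): no sites
  GruI GGTGAAG/5: at [26, 44] ⇒ [31, 49]
  BxoX AAGAC/1: at [67] ⇒ [68]

All cut coordinates (distinct, sorted): [14, 31, 38, 49, 58, 68]

Fragments:
  14→31: 17 bp
  31→38: 7 bp
  38→49: 11 bp
  49→58: 9 bp
  58→68: 10 bp
  68→14 (wrap): 79-68+14 = 25 bp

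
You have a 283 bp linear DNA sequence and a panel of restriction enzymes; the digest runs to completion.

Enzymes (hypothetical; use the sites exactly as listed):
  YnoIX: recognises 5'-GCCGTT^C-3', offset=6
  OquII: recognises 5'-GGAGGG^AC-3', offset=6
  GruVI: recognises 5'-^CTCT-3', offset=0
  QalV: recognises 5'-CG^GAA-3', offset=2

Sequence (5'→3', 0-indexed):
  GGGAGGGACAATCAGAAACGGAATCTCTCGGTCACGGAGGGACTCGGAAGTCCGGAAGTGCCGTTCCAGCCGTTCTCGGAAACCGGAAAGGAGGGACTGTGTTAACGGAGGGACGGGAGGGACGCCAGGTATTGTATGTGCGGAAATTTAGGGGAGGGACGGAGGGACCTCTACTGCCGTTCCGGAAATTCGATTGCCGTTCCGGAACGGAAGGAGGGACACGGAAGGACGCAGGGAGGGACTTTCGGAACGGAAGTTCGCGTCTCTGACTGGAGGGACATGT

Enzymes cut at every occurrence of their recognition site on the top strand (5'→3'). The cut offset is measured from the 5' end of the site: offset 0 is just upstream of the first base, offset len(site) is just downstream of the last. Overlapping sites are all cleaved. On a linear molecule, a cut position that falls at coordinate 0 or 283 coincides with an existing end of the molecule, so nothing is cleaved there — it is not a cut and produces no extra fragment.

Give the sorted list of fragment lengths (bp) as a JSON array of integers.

Scan for sites:
  YnoIX (GCCGTTC, off=6): starts [59, 68, 175, 195] → cuts [65, 74, 181, 201]
  OquII (GGAGGGAC, off=6): starts [1, 35, 89, 106, 115, 152, 160, 212, 234, 271] → cuts [7, 41, 95, 112, 121, 158, 166, 218, 240, 277]
  GruVI (CTCT, off=0): starts [24, 168, 263] → cuts [24, 168, 263]
  QalV (CGGAA, off=2): starts [18, 44, 52, 76, 83, 140, 182, 202, 207, 221, 245, 250] → cuts [20, 46, 54, 78, 85, 142, 184, 204, 209, 223, 247, 252]

All cut coordinates (distinct, sorted): [7, 20, 24, 41, 46, 54, 65, 74, 78, 85, 95, 112, 121, 142, 158, 166, 168, 181, 184, 201, 204, 209, 218, 223, 240, 247, 252, 263, 277]

Fragments:
  [0,7): 7 bp
  [7,20): 13 bp
  [20,24): 4 bp
  [24,41): 17 bp
  [41,46): 5 bp
  [46,54): 8 bp
  [54,65): 11 bp
  [65,74): 9 bp
  [74,78): 4 bp
  [78,85): 7 bp
  [85,95): 10 bp
  [95,112): 17 bp
  [112,121): 9 bp
  [121,142): 21 bp
  [142,158): 16 bp
  [158,166): 8 bp
  [166,168): 2 bp
  [168,181): 13 bp
  [181,184): 3 bp
  [184,201): 17 bp
  [201,204): 3 bp
  [204,209): 5 bp
  [209,218): 9 bp
  [218,223): 5 bp
  [223,240): 17 bp
  [240,247): 7 bp
  [247,252): 5 bp
  [252,263): 11 bp
  [263,277): 14 bp
  [277,283): 6 bp

[2,3,3,4,4,5,5,5,5,6,7,7,7,8,8,9,9,9,10,11,11,13,13,14,16,17,17,17,17,21]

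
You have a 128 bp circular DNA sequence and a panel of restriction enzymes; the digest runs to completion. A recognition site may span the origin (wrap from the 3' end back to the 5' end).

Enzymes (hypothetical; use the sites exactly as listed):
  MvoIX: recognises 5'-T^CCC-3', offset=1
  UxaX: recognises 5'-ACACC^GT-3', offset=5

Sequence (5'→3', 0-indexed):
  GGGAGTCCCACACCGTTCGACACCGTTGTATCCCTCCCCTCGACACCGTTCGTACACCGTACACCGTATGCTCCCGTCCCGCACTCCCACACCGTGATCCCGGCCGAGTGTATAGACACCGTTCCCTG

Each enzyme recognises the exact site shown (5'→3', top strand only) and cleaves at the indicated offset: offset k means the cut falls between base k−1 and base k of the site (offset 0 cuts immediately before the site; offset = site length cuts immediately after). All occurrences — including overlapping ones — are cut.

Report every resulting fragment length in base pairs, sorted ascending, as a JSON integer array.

Site scan:
  MvoIX TCCC/1: at [5, 30, 34, 71, 76, 84, 97, 122] ⇒ [6, 31, 35, 72, 77, 85, 98, 123]
  UxaX ACACCGT/5: at [9, 19, 42, 53, 60, 88, 115] ⇒ [14, 24, 47, 58, 65, 93, 120]

All cut coordinates (distinct, sorted): [6, 14, 24, 31, 35, 47, 58, 65, 72, 77, 85, 93, 98, 120, 123]

Fragments:
  6→14: 8 bp
  14→24: 10 bp
  24→31: 7 bp
  31→35: 4 bp
  35→47: 12 bp
  47→58: 11 bp
  58→65: 7 bp
  65→72: 7 bp
  72→77: 5 bp
  77→85: 8 bp
  85→93: 8 bp
  93→98: 5 bp
  98→120: 22 bp
  120→123: 3 bp
  123→6 (wrap): 128-123+6 = 11 bp

[3,4,5,5,7,7,7,8,8,8,10,11,11,12,22]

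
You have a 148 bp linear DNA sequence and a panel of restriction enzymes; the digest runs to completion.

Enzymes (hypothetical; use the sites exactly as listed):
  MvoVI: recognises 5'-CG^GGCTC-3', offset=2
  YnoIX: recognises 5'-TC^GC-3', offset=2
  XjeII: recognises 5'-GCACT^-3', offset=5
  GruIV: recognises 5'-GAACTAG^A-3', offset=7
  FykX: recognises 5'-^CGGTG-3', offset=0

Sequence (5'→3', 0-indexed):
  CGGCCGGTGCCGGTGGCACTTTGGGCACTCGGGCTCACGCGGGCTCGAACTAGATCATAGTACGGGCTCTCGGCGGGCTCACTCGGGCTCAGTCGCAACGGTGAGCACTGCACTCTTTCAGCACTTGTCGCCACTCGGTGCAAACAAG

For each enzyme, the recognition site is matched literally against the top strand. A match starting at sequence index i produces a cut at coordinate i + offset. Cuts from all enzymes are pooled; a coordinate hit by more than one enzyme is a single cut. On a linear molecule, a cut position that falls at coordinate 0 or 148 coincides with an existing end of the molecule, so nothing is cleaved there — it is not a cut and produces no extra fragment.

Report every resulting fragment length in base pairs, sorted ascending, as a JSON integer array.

[2,4,4,4,5,6,6,9,9,10,10,10,11,11,11,11,12,13]

Scan for sites:
  MvoVI (CGGGCTC, off=2): starts [29, 39, 62, 73, 83] → cuts [31, 41, 64, 75, 85]
  YnoIX (TCGC, off=2): starts [92, 127] → cuts [94, 129]
  XjeII (GCACT, off=5): starts [15, 24, 104, 109, 120] → cuts [20, 29, 109, 114, 125]
  GruIV (GAACTAGA, off=7): starts [46] → cuts [53]
  FykX (CGGTG, off=0): starts [4, 10, 98, 135] → cuts [4, 10, 98, 135]

Pooled cuts: [4, 10, 20, 29, 31, 41, 53, 64, 75, 85, 94, 98, 109, 114, 125, 129, 135]

Fragments:
  [0,4): 4 bp
  [4,10): 6 bp
  [10,20): 10 bp
  [20,29): 9 bp
  [29,31): 2 bp
  [31,41): 10 bp
  [41,53): 12 bp
  [53,64): 11 bp
  [64,75): 11 bp
  [75,85): 10 bp
  [85,94): 9 bp
  [94,98): 4 bp
  [98,109): 11 bp
  [109,114): 5 bp
  [114,125): 11 bp
  [125,129): 4 bp
  [129,135): 6 bp
  [135,148): 13 bp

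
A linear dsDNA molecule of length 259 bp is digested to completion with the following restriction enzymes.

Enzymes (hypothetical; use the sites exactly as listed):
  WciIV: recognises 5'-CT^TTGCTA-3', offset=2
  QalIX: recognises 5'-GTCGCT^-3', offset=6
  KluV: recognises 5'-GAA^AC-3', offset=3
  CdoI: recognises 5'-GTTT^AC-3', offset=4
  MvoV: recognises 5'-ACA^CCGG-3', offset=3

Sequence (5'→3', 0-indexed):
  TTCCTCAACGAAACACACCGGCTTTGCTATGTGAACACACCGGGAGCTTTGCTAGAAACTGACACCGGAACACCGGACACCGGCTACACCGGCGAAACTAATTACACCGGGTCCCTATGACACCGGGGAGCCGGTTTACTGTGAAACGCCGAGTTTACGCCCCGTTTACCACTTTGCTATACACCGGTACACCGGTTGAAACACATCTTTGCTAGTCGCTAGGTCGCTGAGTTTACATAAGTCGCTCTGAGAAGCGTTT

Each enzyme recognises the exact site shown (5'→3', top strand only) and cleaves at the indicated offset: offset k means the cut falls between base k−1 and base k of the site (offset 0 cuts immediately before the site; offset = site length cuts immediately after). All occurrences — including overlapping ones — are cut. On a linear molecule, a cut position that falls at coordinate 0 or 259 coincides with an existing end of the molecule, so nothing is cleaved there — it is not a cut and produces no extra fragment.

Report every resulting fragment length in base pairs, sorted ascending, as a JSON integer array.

Scan for sites:
  WciIV CTTTGCTA/2: at [21, 46, 171, 206] ⇒ [23, 48, 173, 208]
  QalIX GTCGCT/6: at [214, 222, 240] ⇒ [220, 228, 246]
  KluV GAAAC/3: at [9, 54, 93, 142, 197] ⇒ [12, 57, 96, 145, 200]
  CdoI GTTTAC/4: at [133, 152, 163, 230] ⇒ [137, 156, 167, 234]
  MvoV ACACCGG/3: at [14, 36, 61, 69, 76, 85, 103, 119, 180, 188] ⇒ [17, 39, 64, 72, 79, 88, 106, 122, 183, 191]

Pooled cuts: [12, 17, 23, 39, 48, 57, 64, 72, 79, 88, 96, 106, 122, 137, 145, 156, 167, 173, 183, 191, 200, 208, 220, 228, 234, 246]

Fragment lengths:
  [0,12): 12 bp
  [12,17): 5 bp
  [17,23): 6 bp
  [23,39): 16 bp
  [39,48): 9 bp
  [48,57): 9 bp
  [57,64): 7 bp
  [64,72): 8 bp
  [72,79): 7 bp
  [79,88): 9 bp
  [88,96): 8 bp
  [96,106): 10 bp
  [106,122): 16 bp
  [122,137): 15 bp
  [137,145): 8 bp
  [145,156): 11 bp
  [156,167): 11 bp
  [167,173): 6 bp
  [173,183): 10 bp
  [183,191): 8 bp
  [191,200): 9 bp
  [200,208): 8 bp
  [208,220): 12 bp
  [220,228): 8 bp
  [228,234): 6 bp
  [234,246): 12 bp
  [246,259): 13 bp

[5,6,6,6,7,7,8,8,8,8,8,8,9,9,9,9,10,10,11,11,12,12,12,13,15,16,16]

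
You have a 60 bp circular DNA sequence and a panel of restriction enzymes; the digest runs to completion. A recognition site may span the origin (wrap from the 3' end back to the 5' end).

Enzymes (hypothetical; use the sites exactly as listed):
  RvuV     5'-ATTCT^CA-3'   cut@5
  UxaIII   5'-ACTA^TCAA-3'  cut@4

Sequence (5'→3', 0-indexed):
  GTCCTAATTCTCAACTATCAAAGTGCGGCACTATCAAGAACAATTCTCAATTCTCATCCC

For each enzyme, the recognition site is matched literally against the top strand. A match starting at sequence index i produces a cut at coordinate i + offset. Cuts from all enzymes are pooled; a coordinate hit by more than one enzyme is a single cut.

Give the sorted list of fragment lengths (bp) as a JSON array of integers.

Scan for sites:
  RvuV (ATTCTCA, off=5): starts [6, 42, 49] → cuts [11, 47, 54]
  UxaIII (ACTATCAA, off=4): starts [13, 29] → cuts [17, 33]

All cut coordinates (distinct, sorted): [11, 17, 33, 47, 54]

Fragment lengths:
  11→17: 6 bp
  17→33: 16 bp
  33→47: 14 bp
  47→54: 7 bp
  54→11 (wrap): 60-54+11 = 17 bp

[6,7,14,16,17]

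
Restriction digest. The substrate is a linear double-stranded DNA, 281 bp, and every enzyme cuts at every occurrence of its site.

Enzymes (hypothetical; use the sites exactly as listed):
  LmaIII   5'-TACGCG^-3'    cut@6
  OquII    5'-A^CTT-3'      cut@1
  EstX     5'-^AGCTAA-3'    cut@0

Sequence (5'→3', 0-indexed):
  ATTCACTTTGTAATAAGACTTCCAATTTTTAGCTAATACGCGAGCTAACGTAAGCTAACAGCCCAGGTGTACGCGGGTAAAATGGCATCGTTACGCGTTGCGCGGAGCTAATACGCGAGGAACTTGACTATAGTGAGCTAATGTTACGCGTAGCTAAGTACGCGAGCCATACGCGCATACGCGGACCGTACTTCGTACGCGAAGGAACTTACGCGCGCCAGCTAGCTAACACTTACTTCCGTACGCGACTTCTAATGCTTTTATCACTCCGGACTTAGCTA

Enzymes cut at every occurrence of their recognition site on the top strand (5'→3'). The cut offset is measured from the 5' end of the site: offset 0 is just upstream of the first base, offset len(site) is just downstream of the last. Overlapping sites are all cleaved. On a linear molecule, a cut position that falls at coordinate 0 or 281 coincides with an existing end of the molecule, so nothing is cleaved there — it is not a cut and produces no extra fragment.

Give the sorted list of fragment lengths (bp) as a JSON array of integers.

[1,1,4,5,5,6,7,8,8,8,8,8,8,10,11,11,12,12,12,12,13,13,13,15,22,23,25]

Scan for sites:
  LmaIII TACGCG/6: at [36, 69, 91, 111, 144, 158, 169, 177, 195, 209, 241] ⇒ [42, 75, 97, 117, 150, 164, 175, 183, 201, 215, 247]
  OquII ACTT/1: at [4, 17, 121, 189, 206, 230, 234, 247, 272] ⇒ [5, 18, 122, 190, 207, 231, 235, 248, 273]
  EstX AGCTAA/0: at [30, 42, 52, 105, 135, 151, 223] ⇒ [30, 42, 52, 105, 135, 151, 223]

Pooled cuts: [5, 18, 30, 42, 52, 75, 97, 105, 117, 122, 135, 150, 151, 164, 175, 183, 190, 201, 207, 215, 223, 231, 235, 247, 248, 273]

Fragment lengths:
  [0,5): 5 bp
  [5,18): 13 bp
  [18,30): 12 bp
  [30,42): 12 bp
  [42,52): 10 bp
  [52,75): 23 bp
  [75,97): 22 bp
  [97,105): 8 bp
  [105,117): 12 bp
  [117,122): 5 bp
  [122,135): 13 bp
  [135,150): 15 bp
  [150,151): 1 bp
  [151,164): 13 bp
  [164,175): 11 bp
  [175,183): 8 bp
  [183,190): 7 bp
  [190,201): 11 bp
  [201,207): 6 bp
  [207,215): 8 bp
  [215,223): 8 bp
  [223,231): 8 bp
  [231,235): 4 bp
  [235,247): 12 bp
  [247,248): 1 bp
  [248,273): 25 bp
  [273,281): 8 bp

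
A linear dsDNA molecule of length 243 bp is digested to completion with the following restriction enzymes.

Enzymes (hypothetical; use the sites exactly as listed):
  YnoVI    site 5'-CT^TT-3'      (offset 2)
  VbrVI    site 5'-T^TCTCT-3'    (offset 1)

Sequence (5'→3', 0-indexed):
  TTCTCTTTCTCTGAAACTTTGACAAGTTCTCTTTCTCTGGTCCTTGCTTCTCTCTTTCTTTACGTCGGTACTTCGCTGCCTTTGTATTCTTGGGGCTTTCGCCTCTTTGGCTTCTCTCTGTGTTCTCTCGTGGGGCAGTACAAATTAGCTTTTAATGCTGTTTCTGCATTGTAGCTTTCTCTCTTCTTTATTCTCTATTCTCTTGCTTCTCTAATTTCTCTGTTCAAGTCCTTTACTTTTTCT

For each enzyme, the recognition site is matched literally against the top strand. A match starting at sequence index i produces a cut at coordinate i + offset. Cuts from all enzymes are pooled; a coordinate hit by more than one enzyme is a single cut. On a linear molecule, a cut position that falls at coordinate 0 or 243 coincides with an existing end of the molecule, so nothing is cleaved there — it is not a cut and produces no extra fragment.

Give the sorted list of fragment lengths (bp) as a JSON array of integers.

[1,1,1,1,4,4,5,5,5,6,6,7,7,9,9,9,9,10,11,11,15,16,16,22,26,27]

Site scan:
  YnoVI (CTTT, off=2): starts [4, 16, 30, 53, 57, 79, 95, 104, 148, 174, 185, 230, 235] → cuts [6, 18, 32, 55, 59, 81, 97, 106, 150, 176, 187, 232, 237]
  VbrVI (TTCTCT, off=1): starts [0, 6, 26, 32, 47, 111, 122, 176, 190, 197, 206, 215] → cuts [1, 7, 27, 33, 48, 112, 123, 177, 191, 198, 207, 216]

All cut coordinates (distinct, sorted): [1, 6, 7, 18, 27, 32, 33, 48, 55, 59, 81, 97, 106, 112, 123, 150, 176, 177, 187, 191, 198, 207, 216, 232, 237]

Fragment lengths:
  [0,1): 1 bp
  [1,6): 5 bp
  [6,7): 1 bp
  [7,18): 11 bp
  [18,27): 9 bp
  [27,32): 5 bp
  [32,33): 1 bp
  [33,48): 15 bp
  [48,55): 7 bp
  [55,59): 4 bp
  [59,81): 22 bp
  [81,97): 16 bp
  [97,106): 9 bp
  [106,112): 6 bp
  [112,123): 11 bp
  [123,150): 27 bp
  [150,176): 26 bp
  [176,177): 1 bp
  [177,187): 10 bp
  [187,191): 4 bp
  [191,198): 7 bp
  [198,207): 9 bp
  [207,216): 9 bp
  [216,232): 16 bp
  [232,237): 5 bp
  [237,243): 6 bp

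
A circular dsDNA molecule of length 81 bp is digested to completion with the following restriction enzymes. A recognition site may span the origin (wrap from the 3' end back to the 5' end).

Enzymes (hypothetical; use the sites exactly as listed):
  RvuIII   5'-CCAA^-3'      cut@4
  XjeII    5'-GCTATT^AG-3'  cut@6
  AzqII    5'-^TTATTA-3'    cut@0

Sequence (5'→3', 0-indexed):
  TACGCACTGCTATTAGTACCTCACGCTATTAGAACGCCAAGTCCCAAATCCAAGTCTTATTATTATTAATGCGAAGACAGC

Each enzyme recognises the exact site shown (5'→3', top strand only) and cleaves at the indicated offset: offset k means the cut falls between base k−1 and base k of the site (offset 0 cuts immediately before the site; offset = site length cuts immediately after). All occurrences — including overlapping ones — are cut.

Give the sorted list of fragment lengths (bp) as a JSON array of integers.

[3,3,3,6,7,10,16,33]

Site scan:
  RvuIII CCAA/4: at [36, 43, 49] ⇒ [40, 47, 53]
  XjeII GCTATTAG/6: at [8, 24] ⇒ [14, 30]
  AzqII TTATTA/0: at [56, 59, 62] ⇒ [56, 59, 62]

All cut coordinates (distinct, sorted): [14, 30, 40, 47, 53, 56, 59, 62]

Fragment lengths:
  14→30: 16 bp
  30→40: 10 bp
  40→47: 7 bp
  47→53: 6 bp
  53→56: 3 bp
  56→59: 3 bp
  59→62: 3 bp
  62→14 (wrap): 81-62+14 = 33 bp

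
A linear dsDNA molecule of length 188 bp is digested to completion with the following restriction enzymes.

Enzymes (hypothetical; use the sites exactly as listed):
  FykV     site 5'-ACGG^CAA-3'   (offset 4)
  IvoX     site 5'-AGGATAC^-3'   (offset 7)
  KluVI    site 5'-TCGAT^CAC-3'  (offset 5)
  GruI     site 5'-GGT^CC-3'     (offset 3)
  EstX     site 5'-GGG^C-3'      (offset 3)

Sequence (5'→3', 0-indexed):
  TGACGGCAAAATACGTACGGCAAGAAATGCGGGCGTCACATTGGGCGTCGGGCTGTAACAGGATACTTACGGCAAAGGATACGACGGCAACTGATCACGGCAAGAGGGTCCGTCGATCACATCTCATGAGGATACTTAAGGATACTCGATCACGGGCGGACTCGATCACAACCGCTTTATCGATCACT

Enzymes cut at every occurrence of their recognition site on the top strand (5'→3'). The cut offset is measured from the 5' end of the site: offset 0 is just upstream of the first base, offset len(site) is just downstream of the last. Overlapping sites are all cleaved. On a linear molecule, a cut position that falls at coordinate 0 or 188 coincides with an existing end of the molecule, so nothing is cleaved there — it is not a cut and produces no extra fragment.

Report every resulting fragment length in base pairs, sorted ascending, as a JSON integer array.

[4,5,5,6,6,6,7,8,9,10,10,10,12,13,13,14,14,18,18]

Per-enzyme occurrences:
  FykV (ACGGCAA, off=4): starts [2, 16, 68, 83, 96] → cuts [6, 20, 72, 87, 100]
  IvoX (AGGATAC, off=7): starts [59, 75, 128, 138] → cuts [66, 82, 135, 145]
  KluVI (TCGATCAC, off=5): starts [112, 145, 161, 179] → cuts [117, 150, 166, 184]
  GruI (GGTCC, off=3): starts [106] → cuts [109]
  EstX (GGGC, off=3): starts [30, 42, 49, 153] → cuts [33, 45, 52, 156]

Pooled cuts: [6, 20, 33, 45, 52, 66, 72, 82, 87, 100, 109, 117, 135, 145, 150, 156, 166, 184]

Fragment lengths:
  [0,6): 6 bp
  [6,20): 14 bp
  [20,33): 13 bp
  [33,45): 12 bp
  [45,52): 7 bp
  [52,66): 14 bp
  [66,72): 6 bp
  [72,82): 10 bp
  [82,87): 5 bp
  [87,100): 13 bp
  [100,109): 9 bp
  [109,117): 8 bp
  [117,135): 18 bp
  [135,145): 10 bp
  [145,150): 5 bp
  [150,156): 6 bp
  [156,166): 10 bp
  [166,184): 18 bp
  [184,188): 4 bp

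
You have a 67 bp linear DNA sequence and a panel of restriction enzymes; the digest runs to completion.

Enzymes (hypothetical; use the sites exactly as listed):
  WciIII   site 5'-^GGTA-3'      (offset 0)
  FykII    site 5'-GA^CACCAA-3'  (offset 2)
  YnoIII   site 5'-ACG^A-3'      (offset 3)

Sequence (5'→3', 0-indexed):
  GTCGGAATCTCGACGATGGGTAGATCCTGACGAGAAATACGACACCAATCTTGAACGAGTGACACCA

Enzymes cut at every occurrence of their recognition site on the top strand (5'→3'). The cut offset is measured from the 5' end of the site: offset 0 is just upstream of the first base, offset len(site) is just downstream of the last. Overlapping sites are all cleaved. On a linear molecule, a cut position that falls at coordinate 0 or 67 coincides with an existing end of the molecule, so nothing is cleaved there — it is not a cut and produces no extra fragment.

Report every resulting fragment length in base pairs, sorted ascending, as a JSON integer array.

[1,3,9,10,14,15,15]

Site scan:
  WciIII (GGTA, off=0): starts [18] → cuts [18]
  FykII (GACACCAA, off=2): starts [40] → cuts [42]
  YnoIII (ACGA, off=3): starts [12, 29, 38, 54] → cuts [15, 32, 41, 57]

All cut coordinates (distinct, sorted): [15, 18, 32, 41, 42, 57]

Fragment lengths:
  [0,15): 15 bp
  [15,18): 3 bp
  [18,32): 14 bp
  [32,41): 9 bp
  [41,42): 1 bp
  [42,57): 15 bp
  [57,67): 10 bp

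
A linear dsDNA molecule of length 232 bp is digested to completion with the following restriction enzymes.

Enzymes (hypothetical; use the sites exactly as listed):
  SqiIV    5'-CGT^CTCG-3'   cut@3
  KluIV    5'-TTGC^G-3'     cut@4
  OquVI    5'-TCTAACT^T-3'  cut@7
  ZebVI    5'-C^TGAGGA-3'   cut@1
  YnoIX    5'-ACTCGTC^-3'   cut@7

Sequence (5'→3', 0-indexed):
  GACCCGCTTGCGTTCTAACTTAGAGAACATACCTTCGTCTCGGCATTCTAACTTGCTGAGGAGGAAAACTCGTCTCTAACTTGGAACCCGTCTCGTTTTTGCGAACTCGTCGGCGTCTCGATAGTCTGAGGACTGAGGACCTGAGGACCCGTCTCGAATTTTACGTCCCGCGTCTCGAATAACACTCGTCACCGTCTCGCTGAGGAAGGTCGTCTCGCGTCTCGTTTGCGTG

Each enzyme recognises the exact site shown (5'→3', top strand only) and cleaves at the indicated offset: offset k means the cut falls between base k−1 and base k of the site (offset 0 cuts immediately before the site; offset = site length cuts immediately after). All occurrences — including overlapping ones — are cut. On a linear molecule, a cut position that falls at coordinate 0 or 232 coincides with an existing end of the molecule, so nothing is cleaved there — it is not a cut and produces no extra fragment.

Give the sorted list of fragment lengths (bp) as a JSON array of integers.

[3,3,5,5,5,7,7,7,8,9,9,9,10,10,11,11,11,13,15,17,18,18,21]

Scan for sites:
  SqiIV CGTCTCG/3: at [35, 88, 113, 149, 170, 192, 210, 217] ⇒ [38, 91, 116, 152, 173, 195, 213, 220]
  KluIV TTGCG/4: at [7, 98, 225] ⇒ [11, 102, 229]
  OquVI TCTAACTT/7: at [13, 46, 74] ⇒ [20, 53, 81]
  ZebVI CTGAGGA/1: at [55, 125, 132, 140, 199] ⇒ [56, 126, 133, 141, 200]
  YnoIX ACTCGTC/7: at [67, 104, 183] ⇒ [74, 111, 190]

All cut coordinates (distinct, sorted): [11, 20, 38, 53, 56, 74, 81, 91, 102, 111, 116, 126, 133, 141, 152, 173, 190, 195, 200, 213, 220, 229]

Fragments:
  [0,11): 11 bp
  [11,20): 9 bp
  [20,38): 18 bp
  [38,53): 15 bp
  [53,56): 3 bp
  [56,74): 18 bp
  [74,81): 7 bp
  [81,91): 10 bp
  [91,102): 11 bp
  [102,111): 9 bp
  [111,116): 5 bp
  [116,126): 10 bp
  [126,133): 7 bp
  [133,141): 8 bp
  [141,152): 11 bp
  [152,173): 21 bp
  [173,190): 17 bp
  [190,195): 5 bp
  [195,200): 5 bp
  [200,213): 13 bp
  [213,220): 7 bp
  [220,229): 9 bp
  [229,232): 3 bp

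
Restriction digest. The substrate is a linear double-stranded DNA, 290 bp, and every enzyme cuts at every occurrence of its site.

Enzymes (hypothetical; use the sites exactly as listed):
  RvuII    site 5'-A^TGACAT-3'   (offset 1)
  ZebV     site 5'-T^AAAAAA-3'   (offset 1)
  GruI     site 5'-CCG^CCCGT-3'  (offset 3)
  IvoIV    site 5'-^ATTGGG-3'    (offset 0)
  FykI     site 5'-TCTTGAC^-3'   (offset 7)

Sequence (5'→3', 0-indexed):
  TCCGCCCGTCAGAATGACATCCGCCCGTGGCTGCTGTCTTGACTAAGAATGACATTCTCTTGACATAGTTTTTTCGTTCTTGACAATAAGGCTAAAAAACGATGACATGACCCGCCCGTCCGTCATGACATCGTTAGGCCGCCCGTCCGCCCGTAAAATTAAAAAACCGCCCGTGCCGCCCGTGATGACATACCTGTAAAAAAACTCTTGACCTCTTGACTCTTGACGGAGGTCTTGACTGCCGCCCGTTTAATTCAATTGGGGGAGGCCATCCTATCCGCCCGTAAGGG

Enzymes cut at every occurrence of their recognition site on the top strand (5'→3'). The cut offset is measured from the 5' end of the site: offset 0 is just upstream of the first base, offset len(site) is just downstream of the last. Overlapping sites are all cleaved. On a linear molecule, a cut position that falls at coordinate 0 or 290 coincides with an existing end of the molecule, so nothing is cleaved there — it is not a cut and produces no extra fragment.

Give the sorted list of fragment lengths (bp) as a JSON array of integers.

Per-enzyme occurrences:
  RvuII ATGACAT/1: at [13, 48, 101, 124, 184] ⇒ [14, 49, 102, 125, 185]
  ZebV TAAAAAA/1: at [92, 159, 196] ⇒ [93, 160, 197]
  GruI CCGCCCGT/3: at [1, 20, 111, 138, 146, 166, 175, 241, 277] ⇒ [4, 23, 114, 141, 149, 169, 178, 244, 280]
  IvoIV ATTGGG/0: at [257] ⇒ [257]
  FykI TCTTGAC/7: at [36, 57, 77, 205, 213, 220, 232] ⇒ [43, 64, 84, 212, 220, 227, 239]

All cut coordinates (distinct, sorted): [4, 14, 23, 43, 49, 64, 84, 93, 102, 114, 125, 141, 149, 160, 169, 178, 185, 197, 212, 220, 227, 239, 244, 257, 280]

Fragment lengths:
  [0,4): 4 bp
  [4,14): 10 bp
  [14,23): 9 bp
  [23,43): 20 bp
  [43,49): 6 bp
  [49,64): 15 bp
  [64,84): 20 bp
  [84,93): 9 bp
  [93,102): 9 bp
  [102,114): 12 bp
  [114,125): 11 bp
  [125,141): 16 bp
  [141,149): 8 bp
  [149,160): 11 bp
  [160,169): 9 bp
  [169,178): 9 bp
  [178,185): 7 bp
  [185,197): 12 bp
  [197,212): 15 bp
  [212,220): 8 bp
  [220,227): 7 bp
  [227,239): 12 bp
  [239,244): 5 bp
  [244,257): 13 bp
  [257,280): 23 bp
  [280,290): 10 bp

[4,5,6,7,7,8,8,9,9,9,9,9,10,10,11,11,12,12,12,13,15,15,16,20,20,23]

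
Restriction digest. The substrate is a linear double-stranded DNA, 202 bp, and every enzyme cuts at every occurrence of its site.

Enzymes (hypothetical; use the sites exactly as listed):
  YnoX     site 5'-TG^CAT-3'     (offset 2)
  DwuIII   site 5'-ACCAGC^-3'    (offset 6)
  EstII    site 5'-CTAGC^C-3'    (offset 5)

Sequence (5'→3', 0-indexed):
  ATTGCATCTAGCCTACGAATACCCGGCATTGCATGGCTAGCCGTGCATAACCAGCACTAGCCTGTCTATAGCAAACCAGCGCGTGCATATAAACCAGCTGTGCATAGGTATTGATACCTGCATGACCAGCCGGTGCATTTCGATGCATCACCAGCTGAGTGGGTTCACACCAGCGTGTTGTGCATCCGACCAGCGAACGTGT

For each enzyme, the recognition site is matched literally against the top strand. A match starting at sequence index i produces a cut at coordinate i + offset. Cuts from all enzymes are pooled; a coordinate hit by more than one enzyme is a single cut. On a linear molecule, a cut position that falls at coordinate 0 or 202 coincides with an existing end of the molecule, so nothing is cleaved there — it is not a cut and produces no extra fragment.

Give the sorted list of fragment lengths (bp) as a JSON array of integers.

[4,4,4,5,5,6,8,8,8,10,10,10,10,10,12,13,18,19,19,19]

Per-enzyme occurrences:
  YnoX (TGCAT, off=2): starts [2, 29, 43, 83, 100, 118, 133, 143, 180] → cuts [4, 31, 45, 85, 102, 120, 135, 145, 182]
  DwuIII (ACCAGC, off=6): starts [49, 74, 92, 124, 149, 168, 188] → cuts [55, 80, 98, 130, 155, 174, 194]
  EstII (CTAGCC, off=5): starts [7, 36, 56] → cuts [12, 41, 61]

All cut coordinates (distinct, sorted): [4, 12, 31, 41, 45, 55, 61, 80, 85, 98, 102, 120, 130, 135, 145, 155, 174, 182, 194]

Fragments:
  [0,4): 4 bp
  [4,12): 8 bp
  [12,31): 19 bp
  [31,41): 10 bp
  [41,45): 4 bp
  [45,55): 10 bp
  [55,61): 6 bp
  [61,80): 19 bp
  [80,85): 5 bp
  [85,98): 13 bp
  [98,102): 4 bp
  [102,120): 18 bp
  [120,130): 10 bp
  [130,135): 5 bp
  [135,145): 10 bp
  [145,155): 10 bp
  [155,174): 19 bp
  [174,182): 8 bp
  [182,194): 12 bp
  [194,202): 8 bp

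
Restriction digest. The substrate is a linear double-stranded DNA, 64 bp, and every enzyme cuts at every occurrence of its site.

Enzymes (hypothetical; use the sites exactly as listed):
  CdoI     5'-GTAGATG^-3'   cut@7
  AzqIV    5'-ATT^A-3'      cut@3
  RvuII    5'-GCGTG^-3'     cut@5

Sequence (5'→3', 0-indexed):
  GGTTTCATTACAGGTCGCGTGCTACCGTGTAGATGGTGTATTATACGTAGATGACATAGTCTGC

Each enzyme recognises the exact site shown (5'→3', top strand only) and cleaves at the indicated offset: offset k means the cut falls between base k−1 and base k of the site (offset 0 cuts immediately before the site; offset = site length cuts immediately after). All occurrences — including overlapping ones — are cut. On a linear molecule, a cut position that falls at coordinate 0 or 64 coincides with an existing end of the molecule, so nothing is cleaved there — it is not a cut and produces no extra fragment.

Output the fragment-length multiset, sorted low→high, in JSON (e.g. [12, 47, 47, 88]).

Scan for sites:
  CdoI GTAGATG/7: at [28, 46] ⇒ [35, 53]
  AzqIV ATTA/3: at [6, 39] ⇒ [9, 42]
  RvuII GCGTG/5: at [16] ⇒ [21]

All cut coordinates (distinct, sorted): [9, 21, 35, 42, 53]

Fragment lengths:
  [0,9): 9 bp
  [9,21): 12 bp
  [21,35): 14 bp
  [35,42): 7 bp
  [42,53): 11 bp
  [53,64): 11 bp

[7,9,11,11,12,14]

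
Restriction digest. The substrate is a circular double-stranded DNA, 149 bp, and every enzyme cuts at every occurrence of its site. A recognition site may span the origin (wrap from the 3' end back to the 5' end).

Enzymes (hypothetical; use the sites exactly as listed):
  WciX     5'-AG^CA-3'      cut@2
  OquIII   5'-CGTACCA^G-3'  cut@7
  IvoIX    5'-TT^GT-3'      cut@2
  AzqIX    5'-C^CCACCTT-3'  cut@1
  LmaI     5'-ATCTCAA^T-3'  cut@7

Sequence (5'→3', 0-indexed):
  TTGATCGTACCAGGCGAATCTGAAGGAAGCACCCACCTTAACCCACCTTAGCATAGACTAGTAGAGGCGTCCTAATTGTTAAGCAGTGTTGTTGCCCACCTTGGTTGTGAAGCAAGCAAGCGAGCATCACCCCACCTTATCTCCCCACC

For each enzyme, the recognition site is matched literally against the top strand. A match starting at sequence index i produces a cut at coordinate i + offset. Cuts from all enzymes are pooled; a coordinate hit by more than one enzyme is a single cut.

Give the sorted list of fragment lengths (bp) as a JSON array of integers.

Per-enzyme occurrences:
  WciX AGCA/2: at [27, 49, 81, 110, 114, 122] ⇒ [29, 51, 83, 112, 116, 124]
  OquIII CGTACCAG/7: at [5] ⇒ [12]
  IvoIX TTGT/2: at [75, 88, 104] ⇒ [77, 90, 106]
  AzqIX CCCACCTT/1: at [31, 41, 94, 130, 143] ⇒ [32, 42, 95, 131, 144]
  LmaI (ATCTCAAT, off=7): no sites

Pooled cuts: [12, 29, 32, 42, 51, 77, 83, 90, 95, 106, 112, 116, 124, 131, 144]

Fragment lengths:
  12→29: 17 bp
  29→32: 3 bp
  32→42: 10 bp
  42→51: 9 bp
  51→77: 26 bp
  77→83: 6 bp
  83→90: 7 bp
  90→95: 5 bp
  95→106: 11 bp
  106→112: 6 bp
  112→116: 4 bp
  116→124: 8 bp
  124→131: 7 bp
  131→144: 13 bp
  144→12 (wrap): 149-144+12 = 17 bp

[3,4,5,6,6,7,7,8,9,10,11,13,17,17,26]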